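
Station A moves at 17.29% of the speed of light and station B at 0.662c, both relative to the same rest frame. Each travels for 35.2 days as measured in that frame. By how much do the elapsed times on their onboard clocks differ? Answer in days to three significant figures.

A: β = 0.1729; γ = 1/√(1 − 0.1729²) = 1/√0.9701 = 1.015; τ_A = 35.2/1.015 = 34.67 days.
B: γ = 1/√(1 − 0.662²) = 1/√0.5618 = 1.334; τ_B = 35.2/1.334 = 26.38 days.

|τ_A − τ_B| = 8.29 days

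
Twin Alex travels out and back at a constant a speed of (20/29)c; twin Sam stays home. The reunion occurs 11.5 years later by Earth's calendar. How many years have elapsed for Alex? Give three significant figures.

γ = 1/√(1 − (20/29)²) = 29/21 ≈ 1.381
Alex's clock measures proper time along the trip: τ = Δt/γ = 11.5/1.381 years.

τ = 8.33 years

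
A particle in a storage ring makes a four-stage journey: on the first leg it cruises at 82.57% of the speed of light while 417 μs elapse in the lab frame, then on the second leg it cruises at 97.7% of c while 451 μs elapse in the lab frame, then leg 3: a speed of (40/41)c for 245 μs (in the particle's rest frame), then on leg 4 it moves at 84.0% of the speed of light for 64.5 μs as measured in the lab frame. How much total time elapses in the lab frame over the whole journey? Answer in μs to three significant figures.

Leg 1: 417 μs is already measured in the lab frame.
Leg 2: 451 μs is already measured in the lab frame.
Leg 3: γ = 1/√(1 − (40/41)²) = 41/9 ≈ 4.556; Δt_3 = 4.556 × 245 = 1116 μs.
Leg 4: 64.5 μs is already measured in the lab frame.
Total: 417.0 + 451.0 + 1116 + 64.50 μs.

Δt = 2050 μs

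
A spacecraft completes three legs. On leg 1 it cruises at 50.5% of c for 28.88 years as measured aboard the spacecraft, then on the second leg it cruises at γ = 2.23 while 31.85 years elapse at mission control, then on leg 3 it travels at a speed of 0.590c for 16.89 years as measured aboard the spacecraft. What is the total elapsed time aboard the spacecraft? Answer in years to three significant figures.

Leg 1: 28.88 years is already measured aboard the spacecraft.
Leg 2: γ = 2.23; τ_2 = 31.85/2.230 = 14.28 years.
Leg 3: 16.89 years is already measured aboard the spacecraft.
Total: 28.88 + 14.28 + 16.89 years.

τ = 60.1 years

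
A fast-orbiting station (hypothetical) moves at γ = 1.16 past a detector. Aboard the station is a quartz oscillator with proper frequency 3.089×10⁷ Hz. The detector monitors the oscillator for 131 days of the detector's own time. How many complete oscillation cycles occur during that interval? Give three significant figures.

γ = 1.16
During 131 days of lab time, the oscillator's proper time advances by τ = Δt/γ = 131/1.160 = 112.9 days = 9.757×10⁶ s.
N = f × τ = 3.089×10⁷ × 9.757×10⁶ = 3.014×10¹⁴.

N = 3.01×10¹⁴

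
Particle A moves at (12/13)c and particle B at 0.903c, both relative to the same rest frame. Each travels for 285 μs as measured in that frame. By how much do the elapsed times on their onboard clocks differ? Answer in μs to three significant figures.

|τ_A − τ_B| = 12.8 μs

A: γ = 1/√(1 − (12/13)²) = 13/5 = 2.600; τ_A = 285/2.600 = 109.6 μs.
B: γ = 1/√(1 − 0.903²) = 1/√0.1846 = 2.328; τ_B = 285/2.328 = 122.4 μs.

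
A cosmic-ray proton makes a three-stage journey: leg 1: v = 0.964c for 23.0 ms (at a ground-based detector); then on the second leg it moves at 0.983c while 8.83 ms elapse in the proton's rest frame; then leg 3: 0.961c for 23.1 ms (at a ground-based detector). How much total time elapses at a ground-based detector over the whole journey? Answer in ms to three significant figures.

Δt = 94.2 ms

Leg 1: 23.0 ms is already measured at a ground-based detector.
Leg 2: γ = 1/√(1 − 0.983²) = 1/√0.03371 = 5.446; Δt_2 = 5.446 × 8.83 = 48.09 ms.
Leg 3: 23.1 ms is already measured at a ground-based detector.
Total: 23.00 + 48.09 + 23.10 ms.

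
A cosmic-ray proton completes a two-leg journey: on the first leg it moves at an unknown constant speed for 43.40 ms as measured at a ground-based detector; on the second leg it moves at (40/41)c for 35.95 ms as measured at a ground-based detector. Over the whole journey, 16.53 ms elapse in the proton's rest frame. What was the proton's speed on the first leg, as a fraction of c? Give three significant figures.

Leg 1: speed unknown; τ_1 = 43.40/γ_1.
Leg 2: γ = 1/√(1 − (40/41)²) = 41/9 ≈ 4.556; τ_2 = 35.95/4.556 = 7.891 ms.
Total proper time: τ_1 + 7.891 = 16.53, so τ_1 = 16.53 − 7.891 = 8.639 ms.
γ_1 = 43.40/8.639 = 5.024; β = √(1 − 1/γ²) = √0.9604.

β = 0.980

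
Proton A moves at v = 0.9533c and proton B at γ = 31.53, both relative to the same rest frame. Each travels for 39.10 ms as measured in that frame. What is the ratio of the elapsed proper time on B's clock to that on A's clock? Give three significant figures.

A: γ = 1/√(1 − 0.9533²) = 1/√0.09122 = 3.311. B: γ = 31.53.
τ_A/τ_B = γ_B/γ_A = 31.53/3.311 = 9.523, so τ_B/τ_A = 0.1050.

τ_B/τ_A = 0.105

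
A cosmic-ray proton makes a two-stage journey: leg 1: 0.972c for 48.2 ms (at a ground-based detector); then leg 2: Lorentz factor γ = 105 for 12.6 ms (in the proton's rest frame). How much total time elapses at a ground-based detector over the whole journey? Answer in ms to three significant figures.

Leg 1: 48.2 ms is already measured at a ground-based detector.
Leg 2: γ = 105; Δt_2 = 105.0 × 12.6 = 1323 ms.
Total: 48.20 + 1323 ms.

Δt = 1370 ms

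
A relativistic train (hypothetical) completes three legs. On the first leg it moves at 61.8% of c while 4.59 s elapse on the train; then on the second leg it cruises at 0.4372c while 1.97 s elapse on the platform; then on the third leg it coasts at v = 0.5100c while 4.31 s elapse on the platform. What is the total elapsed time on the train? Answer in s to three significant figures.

τ = 10.1 s

Leg 1: 4.59 s is already measured on the train.
Leg 2: γ = 1/√(1 − 0.4372²) = 1/√0.8089 = 1.112; τ_2 = 1.97/1.112 = 1.772 s.
Leg 3: γ = 1/√(1 − 0.5100²) = 1/√0.7399 = 1.163; τ_3 = 4.31/1.163 = 3.707 s.
Total: 4.590 + 1.772 + 3.707 s.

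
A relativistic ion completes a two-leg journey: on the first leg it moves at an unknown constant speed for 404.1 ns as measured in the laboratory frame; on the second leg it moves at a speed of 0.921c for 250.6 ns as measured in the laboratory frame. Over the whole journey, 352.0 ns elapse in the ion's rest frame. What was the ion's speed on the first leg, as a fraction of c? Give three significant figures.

Leg 1: speed unknown; τ_1 = 404.1/γ_1.
Leg 2: γ = 1/√(1 − 0.921²) = 1/√0.1518 = 2.567; τ_2 = 250.6/2.567 = 97.62 ns.
Total proper time: τ_1 + 97.62 = 352.0, so τ_1 = 352.0 − 97.62 = 254.4 ns.
γ_1 = 404.1/254.4 = 1.589; β = √(1 − 1/γ²) = √0.6037.

β = 0.777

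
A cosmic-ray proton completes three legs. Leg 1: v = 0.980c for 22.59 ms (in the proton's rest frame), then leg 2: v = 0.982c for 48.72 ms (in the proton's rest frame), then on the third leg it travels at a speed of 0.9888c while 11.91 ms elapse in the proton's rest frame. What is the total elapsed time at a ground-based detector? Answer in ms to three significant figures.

Leg 1: γ = 1/√(1 − 0.980²) = 1/√0.03960 = 5.025; Δt_1 = 5.025 × 22.59 = 113.5 ms.
Leg 2: γ = 1/√(1 − 0.982²) = 1/√0.03568 = 5.294; Δt_2 = 5.294 × 48.72 = 257.9 ms.
Leg 3: γ = 1/√(1 − 0.9888²) = 1/√0.02227 = 6.700; Δt_3 = 6.700 × 11.91 = 79.80 ms.
Total: 113.5 + 257.9 + 79.80 ms.

Δt = 451 ms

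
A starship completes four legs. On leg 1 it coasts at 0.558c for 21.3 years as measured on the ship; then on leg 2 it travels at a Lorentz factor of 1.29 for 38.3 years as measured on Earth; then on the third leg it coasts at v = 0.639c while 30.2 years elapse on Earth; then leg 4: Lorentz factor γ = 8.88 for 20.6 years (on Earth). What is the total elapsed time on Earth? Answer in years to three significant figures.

Leg 1: γ = 1/√(1 − 0.558²) = 1/√0.6886 = 1.205; Δt_1 = 1.205 × 21.3 = 25.67 years.
Leg 2: 38.3 years is already measured on Earth.
Leg 3: 30.2 years is already measured on Earth.
Leg 4: 20.6 years is already measured on Earth.
Total: 25.67 + 38.30 + 30.20 + 20.60 years.

Δt = 115 years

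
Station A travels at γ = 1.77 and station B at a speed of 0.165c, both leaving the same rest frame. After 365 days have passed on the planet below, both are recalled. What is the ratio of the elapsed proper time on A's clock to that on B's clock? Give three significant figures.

τ_A/τ_B = 0.573

A: γ = 1.77. B: γ = 1/√(1 − 0.165²) = 1/√0.9728 = 1.014.
τ_A/τ_B = γ_B/γ_A = 1.014/1.770 = 0.5728, so τ_A/τ_B = 0.5728.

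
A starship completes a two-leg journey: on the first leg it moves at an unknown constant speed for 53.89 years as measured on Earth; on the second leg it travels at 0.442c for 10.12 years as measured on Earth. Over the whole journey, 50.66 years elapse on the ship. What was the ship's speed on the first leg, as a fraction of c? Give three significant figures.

β = 0.636

Leg 1: speed unknown; τ_1 = 53.89/γ_1.
Leg 2: γ = 1/√(1 − 0.442²) = 1/√0.8046 = 1.115; τ_2 = 10.12/1.115 = 9.078 years.
Total proper time: τ_1 + 9.078 = 50.66, so τ_1 = 50.66 − 9.078 = 41.58 years.
γ_1 = 53.89/41.58 = 1.296; β = √(1 − 1/γ²) = √0.4046.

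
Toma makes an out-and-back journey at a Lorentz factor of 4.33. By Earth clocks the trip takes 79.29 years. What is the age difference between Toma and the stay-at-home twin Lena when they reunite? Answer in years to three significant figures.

Δt − τ = 61.0 years

γ = 4.33
Toma's elapsed proper time: τ = 79.29/4.330 = 18.31 years.
Age gap = Δt − τ = 79.29 − 18.31 years.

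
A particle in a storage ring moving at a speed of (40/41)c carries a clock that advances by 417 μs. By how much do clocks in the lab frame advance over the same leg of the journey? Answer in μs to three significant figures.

γ = 1/√(1 − (40/41)²) = 41/9 ≈ 4.556
The interval measured in the particle's rest frame is the proper time (both events occur at the same place in that frame); the lab-frame interval is Δt = γτ = 4.556 × 417 μs.

Δt = 1900 μs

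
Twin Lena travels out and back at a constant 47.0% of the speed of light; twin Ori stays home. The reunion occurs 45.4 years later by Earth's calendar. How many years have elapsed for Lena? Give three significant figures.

β = 0.470; γ = 1/√(1 − 0.470²) = 1/√0.7791 = 1.133
Lena's clock measures proper time along the trip: τ = Δt/γ = 45.4/1.133 years.

τ = 40.1 years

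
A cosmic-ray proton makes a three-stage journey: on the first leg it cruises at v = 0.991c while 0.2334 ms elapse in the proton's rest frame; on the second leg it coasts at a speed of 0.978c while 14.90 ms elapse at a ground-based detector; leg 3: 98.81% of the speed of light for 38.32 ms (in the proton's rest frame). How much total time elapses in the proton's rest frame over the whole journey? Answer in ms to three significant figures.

Leg 1: 0.2334 ms is already measured in the proton's rest frame.
Leg 2: γ = 1/√(1 − 0.978²) = 1/√0.04352 = 4.794; τ_2 = 14.90/4.794 = 3.108 ms.
Leg 3: 38.32 ms is already measured in the proton's rest frame.
Total: 0.2334 + 3.108 + 38.32 ms.

τ = 41.7 ms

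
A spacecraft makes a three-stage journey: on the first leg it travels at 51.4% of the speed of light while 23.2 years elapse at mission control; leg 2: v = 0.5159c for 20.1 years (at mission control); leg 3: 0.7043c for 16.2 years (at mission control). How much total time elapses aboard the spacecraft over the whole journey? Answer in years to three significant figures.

Leg 1: β = 0.514; γ = 1/√(1 − 0.514²) = 1/√0.7358 = 1.166; τ_1 = 23.2/1.166 = 19.90 years.
Leg 2: γ = 1/√(1 − 0.5159²) = 1/√0.7338 = 1.167; τ_2 = 20.1/1.167 = 17.22 years.
Leg 3: γ = 1/√(1 − 0.7043²) = 1/√0.5040 = 1.409; τ_3 = 16.2/1.409 = 11.50 years.
Total: 19.90 + 17.22 + 11.50 years.

τ = 48.6 years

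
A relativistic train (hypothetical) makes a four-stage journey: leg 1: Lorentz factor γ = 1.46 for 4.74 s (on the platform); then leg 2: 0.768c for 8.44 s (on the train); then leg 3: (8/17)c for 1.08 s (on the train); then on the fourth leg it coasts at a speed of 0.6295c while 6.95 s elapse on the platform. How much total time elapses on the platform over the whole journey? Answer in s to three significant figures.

Δt = 26.1 s

Leg 1: 4.74 s is already measured on the platform.
Leg 2: γ = 1/√(1 − 0.768²) = 1/√0.4102 = 1.561; Δt_2 = 1.561 × 8.44 = 13.18 s.
Leg 3: γ = 1/√(1 − (8/17)²) = 17/15 ≈ 1.133; Δt_3 = 1.133 × 1.08 = 1.224 s.
Leg 4: 6.95 s is already measured on the platform.
Total: 4.740 + 13.18 + 1.224 + 6.950 s.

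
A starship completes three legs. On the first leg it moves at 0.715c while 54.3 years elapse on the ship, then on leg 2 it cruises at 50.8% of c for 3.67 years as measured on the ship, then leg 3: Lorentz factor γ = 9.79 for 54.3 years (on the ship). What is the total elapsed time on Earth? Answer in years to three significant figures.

Δt = 614 years

Leg 1: γ = 1/√(1 − 0.715²) = 1/√0.4888 = 1.430; Δt_1 = 1.430 × 54.3 = 77.67 years.
Leg 2: β = 0.508; γ = 1/√(1 − 0.508²) = 1/√0.7419 = 1.161; Δt_2 = 1.161 × 3.67 = 4.261 years.
Leg 3: γ = 9.79; Δt_3 = 9.790 × 54.3 = 531.6 years.
Total: 77.67 + 4.261 + 531.6 years.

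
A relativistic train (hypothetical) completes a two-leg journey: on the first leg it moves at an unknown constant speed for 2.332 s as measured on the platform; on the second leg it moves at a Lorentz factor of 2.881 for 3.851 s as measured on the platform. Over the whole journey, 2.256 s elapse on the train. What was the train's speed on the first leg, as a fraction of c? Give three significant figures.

β = 0.919

Leg 1: speed unknown; τ_1 = 2.332/γ_1.
Leg 2: γ = 2.881; τ_2 = 3.851/2.881 = 1.337 s.
Total proper time: τ_1 + 1.337 = 2.256, so τ_1 = 2.256 − 1.337 = 0.9193 s.
γ_1 = 2.332/0.9193 = 2.537; β = √(1 − 1/γ²) = √0.8446.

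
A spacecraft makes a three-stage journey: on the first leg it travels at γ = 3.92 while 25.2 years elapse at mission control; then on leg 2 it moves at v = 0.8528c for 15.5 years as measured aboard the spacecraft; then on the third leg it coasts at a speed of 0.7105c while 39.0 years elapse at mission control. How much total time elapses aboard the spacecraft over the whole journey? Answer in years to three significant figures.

τ = 49.4 years

Leg 1: γ = 3.92; τ_1 = 25.2/3.920 = 6.429 years.
Leg 2: 15.5 years is already measured aboard the spacecraft.
Leg 3: γ = 1/√(1 − 0.7105²) = 1/√0.4952 = 1.421; τ_3 = 39.0/1.421 = 27.44 years.
Total: 6.429 + 15.50 + 27.44 years.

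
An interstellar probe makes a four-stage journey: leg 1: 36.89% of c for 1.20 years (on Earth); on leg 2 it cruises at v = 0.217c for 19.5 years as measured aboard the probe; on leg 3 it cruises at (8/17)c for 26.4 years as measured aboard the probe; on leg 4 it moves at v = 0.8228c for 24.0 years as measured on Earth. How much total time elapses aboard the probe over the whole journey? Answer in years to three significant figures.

τ = 60.7 years

Leg 1: β = 0.3689; γ = 1/√(1 − 0.3689²) = 1/√0.8639 = 1.076; τ_1 = 1.20/1.076 = 1.115 years.
Leg 2: 19.5 years is already measured aboard the probe.
Leg 3: 26.4 years is already measured aboard the probe.
Leg 4: γ = 1/√(1 − 0.8228²) = 1/√0.3230 = 1.760; τ_4 = 24.0/1.760 = 13.64 years.
Total: 1.115 + 19.50 + 26.40 + 13.64 years.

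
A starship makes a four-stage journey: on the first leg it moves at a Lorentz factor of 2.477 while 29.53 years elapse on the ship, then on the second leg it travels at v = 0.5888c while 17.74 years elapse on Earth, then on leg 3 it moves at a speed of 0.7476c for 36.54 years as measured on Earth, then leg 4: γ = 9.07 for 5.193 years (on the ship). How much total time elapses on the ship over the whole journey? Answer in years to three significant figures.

Leg 1: 29.53 years is already measured on the ship.
Leg 2: γ = 1/√(1 − 0.5888²) = 1/√0.6533 = 1.237; τ_2 = 17.74/1.237 = 14.34 years.
Leg 3: γ = 1/√(1 − 0.7476²) = 1/√0.4411 = 1.506; τ_3 = 36.54/1.506 = 24.27 years.
Leg 4: 5.193 years is already measured on the ship.
Total: 29.53 + 14.34 + 24.27 + 5.193 years.

τ = 73.3 years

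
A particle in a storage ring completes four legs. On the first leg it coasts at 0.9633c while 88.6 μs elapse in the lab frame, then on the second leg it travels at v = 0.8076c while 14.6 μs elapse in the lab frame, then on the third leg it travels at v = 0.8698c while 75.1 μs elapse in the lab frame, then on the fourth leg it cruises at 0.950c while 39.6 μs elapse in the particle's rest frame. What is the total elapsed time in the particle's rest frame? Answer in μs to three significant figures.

τ = 109 μs

Leg 1: γ = 1/√(1 − 0.9633²) = 1/√0.07205 = 3.725; τ_1 = 88.6/3.725 = 23.78 μs.
Leg 2: γ = 1/√(1 − 0.8076²) = 1/√0.3478 = 1.696; τ_2 = 14.6/1.696 = 8.610 μs.
Leg 3: γ = 1/√(1 − 0.8698²) = 1/√0.2434 = 2.027; τ_3 = 75.1/2.027 = 37.05 μs.
Leg 4: 39.6 μs is already measured in the particle's rest frame.
Total: 23.78 + 8.610 + 37.05 + 39.60 μs.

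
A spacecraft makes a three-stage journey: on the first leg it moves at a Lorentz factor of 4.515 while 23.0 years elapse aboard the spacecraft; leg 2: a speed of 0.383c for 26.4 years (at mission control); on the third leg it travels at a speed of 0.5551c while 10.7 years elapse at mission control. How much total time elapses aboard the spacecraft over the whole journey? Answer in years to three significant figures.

τ = 56.3 years

Leg 1: 23.0 years is already measured aboard the spacecraft.
Leg 2: γ = 1/√(1 − 0.383²) = 1/√0.8533 = 1.083; τ_2 = 26.4/1.083 = 24.39 years.
Leg 3: γ = 1/√(1 − 0.5551²) = 1/√0.6919 = 1.202; τ_3 = 10.7/1.202 = 8.900 years.
Total: 23.00 + 24.39 + 8.900 years.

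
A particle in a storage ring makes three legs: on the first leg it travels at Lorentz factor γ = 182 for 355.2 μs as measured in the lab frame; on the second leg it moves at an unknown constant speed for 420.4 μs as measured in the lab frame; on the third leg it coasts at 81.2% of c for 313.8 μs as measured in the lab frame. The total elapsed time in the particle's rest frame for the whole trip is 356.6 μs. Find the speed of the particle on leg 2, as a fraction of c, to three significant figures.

Leg 1: γ = 182; τ_1 = 355.2/182.0 = 1.952 μs.
Leg 2: speed unknown; τ_2 = 420.4/γ_2.
Leg 3: β = 0.812; γ = 1/√(1 − 0.812²) = 1/√0.3407 = 1.713; τ_3 = 313.8/1.713 = 183.2 μs.
Total proper time: 1.952 + τ_2 + 183.2 = 356.6, so τ_2 = 356.6 − 185.1 = 171.5 μs.
γ_2 = 420.4/171.5 = 2.451; β = √(1 − 1/γ²) = √0.8336.

β = 0.913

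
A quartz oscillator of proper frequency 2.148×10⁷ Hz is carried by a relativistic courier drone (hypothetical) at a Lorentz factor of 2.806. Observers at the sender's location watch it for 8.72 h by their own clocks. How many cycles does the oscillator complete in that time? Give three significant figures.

N = 2.40×10¹¹

γ = 2.806
During 8.72 h of lab time, the oscillator's proper time advances by τ = Δt/γ = 8.72/2.806 = 3.108 h = 1.119×10⁴ s.
N = f × τ = 2.148×10⁷ × 1.119×10⁴ = 2.403×10¹¹.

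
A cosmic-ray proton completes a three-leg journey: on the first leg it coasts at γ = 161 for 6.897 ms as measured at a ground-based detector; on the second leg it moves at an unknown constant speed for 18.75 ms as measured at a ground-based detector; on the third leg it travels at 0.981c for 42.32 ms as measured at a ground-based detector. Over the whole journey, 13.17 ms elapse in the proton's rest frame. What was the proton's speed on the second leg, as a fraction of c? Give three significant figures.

β = 0.965

Leg 1: γ = 161; τ_1 = 6.897/161.0 = 0.04284 ms.
Leg 2: speed unknown; τ_2 = 18.75/γ_2.
Leg 3: γ = 1/√(1 − 0.981²) = 1/√0.03764 = 5.154; τ_3 = 42.32/5.154 = 8.210 ms.
Total proper time: 0.04284 + τ_2 + 8.210 = 13.17, so τ_2 = 13.17 − 8.253 = 4.917 ms.
γ_2 = 18.75/4.917 = 3.813; β = √(1 − 1/γ²) = √0.9312.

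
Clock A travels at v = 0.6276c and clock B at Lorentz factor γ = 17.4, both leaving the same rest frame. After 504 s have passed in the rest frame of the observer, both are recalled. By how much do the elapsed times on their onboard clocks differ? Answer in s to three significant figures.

A: γ = 1/√(1 − 0.6276²) = 1/√0.6061 = 1.284; τ_A = 504/1.284 = 392.4 s.
B: γ = 17.4; τ_B = 504/17.40 = 28.97 s.

|τ_A − τ_B| = 363 s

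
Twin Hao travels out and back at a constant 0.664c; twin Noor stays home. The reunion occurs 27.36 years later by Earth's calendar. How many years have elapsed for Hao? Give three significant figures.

τ = 20.5 years

γ = 1/√(1 − 0.664²) = 1/√0.5591 = 1.337
Hao's clock measures proper time along the trip: τ = Δt/γ = 27.36/1.337 years.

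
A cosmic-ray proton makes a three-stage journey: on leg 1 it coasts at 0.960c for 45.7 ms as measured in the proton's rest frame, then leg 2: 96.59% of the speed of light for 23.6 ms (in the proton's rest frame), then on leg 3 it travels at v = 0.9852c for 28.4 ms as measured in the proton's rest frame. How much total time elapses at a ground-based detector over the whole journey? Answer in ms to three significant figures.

Δt = 420 ms

Leg 1: γ = 1/√(1 − 0.960²) = 25/7 ≈ 3.571; Δt_1 = 3.571 × 45.7 = 163.2 ms.
Leg 2: β = 0.9659; γ = 1/√(1 − 0.9659²) = 1/√0.06704 = 3.862; Δt_2 = 3.862 × 23.6 = 91.15 ms.
Leg 3: γ = 1/√(1 − 0.9852²) = 1/√0.02938 = 5.834; Δt_3 = 5.834 × 28.4 = 165.7 ms.
Total: 163.2 + 91.15 + 165.7 ms.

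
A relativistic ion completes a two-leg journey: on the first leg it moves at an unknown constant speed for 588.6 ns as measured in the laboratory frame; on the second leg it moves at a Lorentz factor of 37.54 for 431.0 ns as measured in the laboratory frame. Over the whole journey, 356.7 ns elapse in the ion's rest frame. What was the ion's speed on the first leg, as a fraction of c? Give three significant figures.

Leg 1: speed unknown; τ_1 = 588.6/γ_1.
Leg 2: γ = 37.54; τ_2 = 431.0/37.54 = 11.48 ns.
Total proper time: τ_1 + 11.48 = 356.7, so τ_1 = 356.7 − 11.48 = 345.2 ns.
γ_1 = 588.6/345.2 = 1.705; β = √(1 − 1/γ²) = √0.6560.

β = 0.810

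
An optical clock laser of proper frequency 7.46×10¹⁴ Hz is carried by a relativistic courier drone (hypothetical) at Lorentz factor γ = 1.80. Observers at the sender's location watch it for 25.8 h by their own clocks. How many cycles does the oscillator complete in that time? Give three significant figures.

γ = 1.80
During 25.8 h of lab time, the oscillator's proper time advances by τ = Δt/γ = 25.8/1.800 = 14.33 h = 5.160×10⁴ s.
N = f × τ = 7.46×10¹⁴ × 5.160×10⁴ = 3.849×10¹⁹.

N = 3.85×10¹⁹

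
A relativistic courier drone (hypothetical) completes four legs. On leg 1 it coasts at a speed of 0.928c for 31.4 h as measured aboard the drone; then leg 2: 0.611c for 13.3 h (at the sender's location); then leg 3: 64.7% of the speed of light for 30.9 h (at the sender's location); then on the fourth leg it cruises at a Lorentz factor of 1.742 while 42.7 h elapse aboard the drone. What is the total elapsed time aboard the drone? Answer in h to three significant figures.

τ = 108 h

Leg 1: 31.4 h is already measured aboard the drone.
Leg 2: γ = 1/√(1 − 0.611²) = 1/√0.6267 = 1.263; τ_2 = 13.3/1.263 = 10.53 h.
Leg 3: β = 0.647; γ = 1/√(1 − 0.647²) = 1/√0.5814 = 1.311; τ_3 = 30.9/1.311 = 23.56 h.
Leg 4: 42.7 h is already measured aboard the drone.
Total: 31.40 + 10.53 + 23.56 + 42.70 h.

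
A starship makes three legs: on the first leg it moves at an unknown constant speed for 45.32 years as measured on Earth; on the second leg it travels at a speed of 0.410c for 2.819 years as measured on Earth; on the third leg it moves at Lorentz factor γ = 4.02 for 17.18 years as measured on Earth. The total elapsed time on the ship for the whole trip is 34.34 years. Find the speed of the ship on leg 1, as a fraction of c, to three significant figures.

β = 0.795

Leg 1: speed unknown; τ_1 = 45.32/γ_1.
Leg 2: γ = 1/√(1 − 0.410²) = 1/√0.8319 = 1.096; τ_2 = 2.819/1.096 = 2.571 years.
Leg 3: γ = 4.02; τ_3 = 17.18/4.020 = 4.274 years.
Total proper time: τ_1 + 2.571 + 4.274 = 34.34, so τ_1 = 34.34 − 6.845 = 27.50 years.
γ_1 = 45.32/27.50 = 1.648; β = √(1 − 1/γ²) = √0.6319.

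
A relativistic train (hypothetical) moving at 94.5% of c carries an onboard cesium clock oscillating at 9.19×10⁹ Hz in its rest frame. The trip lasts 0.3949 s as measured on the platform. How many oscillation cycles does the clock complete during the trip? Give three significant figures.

N = 1.19×10⁹

β = 0.945; γ = 1/√(1 − 0.945²) = 1/√0.1070 = 3.057
The oscillator's own cycle count is N = f × τ where τ is the proper time on the train. τ = Δt/γ = 0.3949/3.057 = 0.1292 s = 1.292×10⁻¹ s.
N = 9.19×10⁹ × 1.292×10⁻¹ = 1.187×10⁹.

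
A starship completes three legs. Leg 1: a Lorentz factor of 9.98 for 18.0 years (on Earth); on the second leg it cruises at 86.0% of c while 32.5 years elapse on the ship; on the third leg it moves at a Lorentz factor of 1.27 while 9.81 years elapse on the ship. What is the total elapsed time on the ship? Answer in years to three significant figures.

τ = 44.1 years

Leg 1: γ = 9.98; τ_1 = 18.0/9.980 = 1.804 years.
Leg 2: 32.5 years is already measured on the ship.
Leg 3: 9.81 years is already measured on the ship.
Total: 1.804 + 32.50 + 9.810 years.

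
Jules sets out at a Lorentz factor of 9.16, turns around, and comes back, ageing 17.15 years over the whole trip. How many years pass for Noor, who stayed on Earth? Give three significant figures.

γ = 9.16
Earth-frame duration is the dilated interval: Δt = γτ = 9.160 × 17.15 years.

Δt = 157 years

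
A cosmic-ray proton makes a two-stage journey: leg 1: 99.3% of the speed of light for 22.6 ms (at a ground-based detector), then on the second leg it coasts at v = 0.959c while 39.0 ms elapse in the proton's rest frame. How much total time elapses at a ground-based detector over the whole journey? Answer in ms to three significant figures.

Δt = 160 ms

Leg 1: 22.6 ms is already measured at a ground-based detector.
Leg 2: γ = 1/√(1 − 0.959²) = 1/√0.08032 = 3.529; Δt_2 = 3.529 × 39.0 = 137.6 ms.
Total: 22.60 + 137.6 ms.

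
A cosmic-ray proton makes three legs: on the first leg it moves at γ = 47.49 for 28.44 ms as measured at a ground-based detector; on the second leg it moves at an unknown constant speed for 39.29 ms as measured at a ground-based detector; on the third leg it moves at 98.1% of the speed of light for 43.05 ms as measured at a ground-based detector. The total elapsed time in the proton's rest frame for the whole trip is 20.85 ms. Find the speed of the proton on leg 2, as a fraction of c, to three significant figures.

Leg 1: γ = 47.49; τ_1 = 28.44/47.49 = 0.5989 ms.
Leg 2: speed unknown; τ_2 = 39.29/γ_2.
Leg 3: β = 0.981; γ = 1/√(1 − 0.981²) = 1/√0.03764 = 5.154; τ_3 = 43.05/5.154 = 8.352 ms.
Total proper time: 0.5989 + τ_2 + 8.352 = 20.85, so τ_2 = 20.85 − 8.951 = 11.90 ms.
γ_2 = 39.29/11.90 = 3.302; β = √(1 − 1/γ²) = √0.9083.

β = 0.953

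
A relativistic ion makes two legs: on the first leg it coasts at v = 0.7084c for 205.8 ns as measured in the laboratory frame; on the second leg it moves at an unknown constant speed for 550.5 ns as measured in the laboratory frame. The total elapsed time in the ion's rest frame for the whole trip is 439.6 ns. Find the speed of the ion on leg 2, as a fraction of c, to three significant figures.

β = 0.845

Leg 1: γ = 1/√(1 − 0.7084²) = 1/√0.4982 = 1.417; τ_1 = 205.8/1.417 = 145.3 ns.
Leg 2: speed unknown; τ_2 = 550.5/γ_2.
Total proper time: 145.3 + τ_2 = 439.6, so τ_2 = 439.6 − 145.3 = 294.3 ns.
γ_2 = 550.5/294.3 = 1.870; β = √(1 − 1/γ²) = √0.7141.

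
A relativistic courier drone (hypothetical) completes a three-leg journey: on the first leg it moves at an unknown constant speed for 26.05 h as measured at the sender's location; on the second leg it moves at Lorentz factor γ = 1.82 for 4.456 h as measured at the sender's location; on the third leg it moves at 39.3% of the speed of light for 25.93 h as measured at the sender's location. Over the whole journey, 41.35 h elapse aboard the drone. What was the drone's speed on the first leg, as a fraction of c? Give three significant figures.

β = 0.816

Leg 1: speed unknown; τ_1 = 26.05/γ_1.
Leg 2: γ = 1.82; τ_2 = 4.456/1.820 = 2.448 h.
Leg 3: β = 0.393; γ = 1/√(1 − 0.393²) = 1/√0.8456 = 1.088; τ_3 = 25.93/1.088 = 23.84 h.
Total proper time: τ_1 + 2.448 + 23.84 = 41.35, so τ_1 = 41.35 − 26.29 = 15.06 h.
γ_1 = 26.05/15.06 = 1.730; β = √(1 − 1/γ²) = √0.6659.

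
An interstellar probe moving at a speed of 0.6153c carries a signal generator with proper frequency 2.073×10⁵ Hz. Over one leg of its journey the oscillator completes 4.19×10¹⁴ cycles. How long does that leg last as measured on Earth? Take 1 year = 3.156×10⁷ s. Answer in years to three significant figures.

γ = 1/√(1 − 0.6153²) = 1/√0.6214 = 1.269
Proper time for N cycles: τ = N/f = 4.19×10¹⁴/(2.073×10⁵) = 2.021×10⁹ s = 64.04 years.
Lab-frame duration Δt = γτ = 1.269 × 64.04 = 81.24 years.

Δt = 81.2 years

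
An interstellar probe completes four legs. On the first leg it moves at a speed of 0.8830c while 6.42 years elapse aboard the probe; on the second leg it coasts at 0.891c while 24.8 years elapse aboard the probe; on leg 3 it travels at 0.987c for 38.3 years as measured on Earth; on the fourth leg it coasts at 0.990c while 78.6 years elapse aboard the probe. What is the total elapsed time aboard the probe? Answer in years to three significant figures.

τ = 116 years

Leg 1: 6.42 years is already measured aboard the probe.
Leg 2: 24.8 years is already measured aboard the probe.
Leg 3: γ = 1/√(1 − 0.987²) = 1/√0.02583 = 6.222; τ_3 = 38.3/6.222 = 6.156 years.
Leg 4: 78.6 years is already measured aboard the probe.
Total: 6.420 + 24.80 + 6.156 + 78.60 years.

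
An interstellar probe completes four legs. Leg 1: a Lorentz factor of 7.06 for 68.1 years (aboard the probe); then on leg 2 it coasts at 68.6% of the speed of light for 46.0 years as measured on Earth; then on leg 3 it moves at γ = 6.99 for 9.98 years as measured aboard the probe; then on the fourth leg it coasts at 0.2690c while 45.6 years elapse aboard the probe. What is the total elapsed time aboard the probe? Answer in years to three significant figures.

Leg 1: 68.1 years is already measured aboard the probe.
Leg 2: β = 0.686; γ = 1/√(1 − 0.686²) = 1/√0.5294 = 1.374; τ_2 = 46.0/1.374 = 33.47 years.
Leg 3: 9.98 years is already measured aboard the probe.
Leg 4: 45.6 years is already measured aboard the probe.
Total: 68.10 + 33.47 + 9.980 + 45.60 years.

τ = 157 years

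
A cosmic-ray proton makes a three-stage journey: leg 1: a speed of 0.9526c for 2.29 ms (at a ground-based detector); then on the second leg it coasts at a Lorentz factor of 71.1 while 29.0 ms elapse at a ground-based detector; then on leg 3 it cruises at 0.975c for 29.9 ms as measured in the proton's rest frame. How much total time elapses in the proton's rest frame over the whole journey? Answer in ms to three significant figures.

τ = 31.0 ms

Leg 1: γ = 1/√(1 − 0.9526²) = 1/√0.09255 = 3.287; τ_1 = 2.29/3.287 = 0.6967 ms.
Leg 2: γ = 71.1; τ_2 = 29.0/71.10 = 0.4079 ms.
Leg 3: 29.9 ms is already measured in the proton's rest frame.
Total: 0.6967 + 0.4079 + 29.90 ms.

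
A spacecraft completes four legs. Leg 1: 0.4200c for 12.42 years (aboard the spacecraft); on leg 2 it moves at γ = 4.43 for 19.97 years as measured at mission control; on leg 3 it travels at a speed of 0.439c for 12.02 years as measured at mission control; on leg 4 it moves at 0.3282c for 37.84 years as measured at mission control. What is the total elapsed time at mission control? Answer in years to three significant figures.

Leg 1: γ = 1/√(1 − 0.4200²) = 1/√0.8236 = 1.102; Δt_1 = 1.102 × 12.42 = 13.69 years.
Leg 2: 19.97 years is already measured at mission control.
Leg 3: 12.02 years is already measured at mission control.
Leg 4: 37.84 years is already measured at mission control.
Total: 13.69 + 19.97 + 12.02 + 37.84 years.

Δt = 83.5 years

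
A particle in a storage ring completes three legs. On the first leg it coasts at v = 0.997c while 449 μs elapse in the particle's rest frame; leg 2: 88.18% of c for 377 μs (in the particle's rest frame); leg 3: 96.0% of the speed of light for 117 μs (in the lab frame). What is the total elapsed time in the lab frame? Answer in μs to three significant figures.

Leg 1: γ = 1/√(1 − 0.997²) = 1/√0.005991 = 12.92; Δt_1 = 12.92 × 449 = 5801 μs.
Leg 2: β = 0.8818; γ = 1/√(1 − 0.8818²) = 1/√0.2224 = 2.120; Δt_2 = 2.120 × 377 = 799.4 μs.
Leg 3: 117 μs is already measured in the lab frame.
Total: 5801 + 799.4 + 117.0 μs.

Δt = 6720 μs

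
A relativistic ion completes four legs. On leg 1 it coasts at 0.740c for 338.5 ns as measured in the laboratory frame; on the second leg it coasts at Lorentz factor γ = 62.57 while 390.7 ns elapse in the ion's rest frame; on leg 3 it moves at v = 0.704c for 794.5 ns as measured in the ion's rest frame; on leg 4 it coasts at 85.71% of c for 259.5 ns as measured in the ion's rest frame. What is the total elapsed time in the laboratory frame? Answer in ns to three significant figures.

Δt = 2.64×10⁴ ns

Leg 1: 338.5 ns is already measured in the laboratory frame.
Leg 2: γ = 62.57; Δt_2 = 62.57 × 390.7 = 2.445×10⁴ ns.
Leg 3: γ = 1/√(1 − 0.704²) = 1/√0.5044 = 1.408; Δt_3 = 1.408 × 794.5 = 1119 ns.
Leg 4: β = 0.8571; γ = 1/√(1 − 0.8571²) = 1/√0.2654 = 1.941; Δt_4 = 1.941 × 259.5 = 503.7 ns.
Total: 338.5 + 2.445×10⁴ + 1119 + 503.7 ns.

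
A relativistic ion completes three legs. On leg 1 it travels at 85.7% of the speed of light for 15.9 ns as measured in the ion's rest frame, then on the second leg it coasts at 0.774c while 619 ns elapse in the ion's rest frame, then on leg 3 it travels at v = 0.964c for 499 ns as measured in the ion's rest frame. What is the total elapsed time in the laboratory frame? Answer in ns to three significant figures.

Δt = 2890 ns

Leg 1: β = 0.857; γ = 1/√(1 − 0.857²) = 1/√0.2656 = 1.941; Δt_1 = 1.941 × 15.9 = 30.85 ns.
Leg 2: γ = 1/√(1 − 0.774²) = 1/√0.4009 = 1.579; Δt_2 = 1.579 × 619 = 977.6 ns.
Leg 3: γ = 1/√(1 − 0.964²) = 1/√0.07070 = 3.761; Δt_3 = 3.761 × 499 = 1877 ns.
Total: 30.85 + 977.6 + 1877 ns.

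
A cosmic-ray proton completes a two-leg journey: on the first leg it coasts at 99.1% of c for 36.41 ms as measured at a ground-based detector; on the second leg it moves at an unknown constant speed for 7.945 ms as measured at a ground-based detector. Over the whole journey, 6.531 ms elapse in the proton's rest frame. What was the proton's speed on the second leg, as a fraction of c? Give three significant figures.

β = 0.978

Leg 1: β = 0.991; γ = 1/√(1 − 0.991²) = 1/√0.01792 = 7.470; τ_1 = 36.41/7.470 = 4.874 ms.
Leg 2: speed unknown; τ_2 = 7.945/γ_2.
Total proper time: 4.874 + τ_2 = 6.531, so τ_2 = 6.531 − 4.874 = 1.657 ms.
γ_2 = 7.945/1.657 = 4.795; β = √(1 − 1/γ²) = √0.9565.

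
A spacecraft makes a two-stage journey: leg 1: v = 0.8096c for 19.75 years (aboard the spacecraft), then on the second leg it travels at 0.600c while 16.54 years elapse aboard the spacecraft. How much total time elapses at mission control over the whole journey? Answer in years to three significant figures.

Δt = 54.3 years

Leg 1: γ = 1/√(1 − 0.8096²) = 1/√0.3445 = 1.704; Δt_1 = 1.704 × 19.75 = 33.65 years.
Leg 2: γ = 1/√(1 − 0.600²) = 5/4 = 1.250; Δt_2 = 1.250 × 16.54 = 20.67 years.
Total: 33.65 + 20.67 years.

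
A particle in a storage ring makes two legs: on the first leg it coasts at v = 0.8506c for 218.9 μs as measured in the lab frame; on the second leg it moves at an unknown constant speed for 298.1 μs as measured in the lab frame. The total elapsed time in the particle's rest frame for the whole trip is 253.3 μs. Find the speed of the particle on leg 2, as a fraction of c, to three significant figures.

β = 0.886

Leg 1: γ = 1/√(1 − 0.8506²) = 1/√0.2765 = 1.902; τ_1 = 218.9/1.902 = 115.1 μs.
Leg 2: speed unknown; τ_2 = 298.1/γ_2.
Total proper time: 115.1 + τ_2 = 253.3, so τ_2 = 253.3 − 115.1 = 138.2 μs.
γ_2 = 298.1/138.2 = 2.157; β = √(1 − 1/γ²) = √0.7851.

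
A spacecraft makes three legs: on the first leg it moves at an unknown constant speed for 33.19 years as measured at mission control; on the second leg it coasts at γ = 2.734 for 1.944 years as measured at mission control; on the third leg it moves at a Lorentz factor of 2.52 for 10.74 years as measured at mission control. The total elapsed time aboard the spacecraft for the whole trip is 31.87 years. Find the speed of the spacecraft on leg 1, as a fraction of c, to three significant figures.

Leg 1: speed unknown; τ_1 = 33.19/γ_1.
Leg 2: γ = 2.734; τ_2 = 1.944/2.734 = 0.7110 years.
Leg 3: γ = 2.52; τ_3 = 10.74/2.520 = 4.262 years.
Total proper time: τ_1 + 0.7110 + 4.262 = 31.87, so τ_1 = 31.87 − 4.973 = 26.90 years.
γ_1 = 33.19/26.90 = 1.234; β = √(1 − 1/γ²) = √0.3433.

β = 0.586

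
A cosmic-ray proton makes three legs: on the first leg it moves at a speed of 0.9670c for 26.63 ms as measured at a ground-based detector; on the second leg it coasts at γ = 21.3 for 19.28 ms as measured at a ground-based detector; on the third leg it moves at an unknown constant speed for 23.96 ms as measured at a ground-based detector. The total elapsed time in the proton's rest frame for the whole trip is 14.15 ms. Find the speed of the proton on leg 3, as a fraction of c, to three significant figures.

β = 0.963

Leg 1: γ = 1/√(1 − 0.9670²) = 1/√0.06491 = 3.925; τ_1 = 26.63/3.925 = 6.785 ms.
Leg 2: γ = 21.3; τ_2 = 19.28/21.30 = 0.9052 ms.
Leg 3: speed unknown; τ_3 = 23.96/γ_3.
Total proper time: 6.785 + 0.9052 + τ_3 = 14.15, so τ_3 = 14.15 − 7.690 = 6.460 ms.
γ_3 = 23.96/6.460 = 3.709; β = √(1 − 1/γ²) = √0.9273.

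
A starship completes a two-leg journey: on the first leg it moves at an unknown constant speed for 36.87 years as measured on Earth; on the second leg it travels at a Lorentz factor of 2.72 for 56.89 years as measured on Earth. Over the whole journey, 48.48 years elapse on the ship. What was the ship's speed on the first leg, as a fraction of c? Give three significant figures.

β = 0.664

Leg 1: speed unknown; τ_1 = 36.87/γ_1.
Leg 2: γ = 2.72; τ_2 = 56.89/2.720 = 20.92 years.
Total proper time: τ_1 + 20.92 = 48.48, so τ_1 = 48.48 − 20.92 = 27.56 years.
γ_1 = 36.87/27.56 = 1.338; β = √(1 − 1/γ²) = √0.4411.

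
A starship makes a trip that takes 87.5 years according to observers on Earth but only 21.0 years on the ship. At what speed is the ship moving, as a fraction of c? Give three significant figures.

β = 0.971

The proper time is measured on the ship (both events occur at the ship's location); Δt is measured on Earth. γ = Δt/τ = 87.5/21.0 = 4.167.
β = √(1 − 1/γ²) = √(1 − 0.05760) = √0.9424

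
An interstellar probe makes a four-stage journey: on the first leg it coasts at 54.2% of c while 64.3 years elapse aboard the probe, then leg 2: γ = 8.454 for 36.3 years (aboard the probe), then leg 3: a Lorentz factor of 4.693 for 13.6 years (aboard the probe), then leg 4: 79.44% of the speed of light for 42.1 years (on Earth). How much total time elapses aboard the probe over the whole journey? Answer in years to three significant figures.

τ = 140 years

Leg 1: 64.3 years is already measured aboard the probe.
Leg 2: 36.3 years is already measured aboard the probe.
Leg 3: 13.6 years is already measured aboard the probe.
Leg 4: β = 0.7944; γ = 1/√(1 − 0.7944²) = 1/√0.3689 = 1.646; τ_4 = 42.1/1.646 = 25.57 years.
Total: 64.30 + 36.30 + 13.60 + 25.57 years.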